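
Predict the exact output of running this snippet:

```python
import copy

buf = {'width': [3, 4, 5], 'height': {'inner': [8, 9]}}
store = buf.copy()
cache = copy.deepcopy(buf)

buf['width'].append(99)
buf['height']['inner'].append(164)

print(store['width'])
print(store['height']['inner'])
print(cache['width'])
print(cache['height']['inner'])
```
[3, 4, 5, 99]
[8, 9, 164]
[3, 4, 5]
[8, 9]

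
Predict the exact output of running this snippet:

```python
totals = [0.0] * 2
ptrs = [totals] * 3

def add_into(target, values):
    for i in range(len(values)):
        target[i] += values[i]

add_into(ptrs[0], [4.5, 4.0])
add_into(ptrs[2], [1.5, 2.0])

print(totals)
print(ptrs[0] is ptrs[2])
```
[6.0, 6.0]
True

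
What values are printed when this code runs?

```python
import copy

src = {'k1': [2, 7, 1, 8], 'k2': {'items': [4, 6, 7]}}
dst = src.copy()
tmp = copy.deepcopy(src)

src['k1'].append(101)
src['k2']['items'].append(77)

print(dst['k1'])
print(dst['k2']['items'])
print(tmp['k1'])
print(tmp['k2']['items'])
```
[2, 7, 1, 8, 101]
[4, 6, 7, 77]
[2, 7, 1, 8]
[4, 6, 7]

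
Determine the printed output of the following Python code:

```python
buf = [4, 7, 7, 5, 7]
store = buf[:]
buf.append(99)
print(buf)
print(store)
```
[4, 7, 7, 5, 7, 99]
[4, 7, 7, 5, 7]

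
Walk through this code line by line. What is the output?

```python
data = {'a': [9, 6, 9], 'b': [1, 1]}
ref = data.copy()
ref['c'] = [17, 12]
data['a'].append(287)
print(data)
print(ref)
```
{'a': [9, 6, 9, 287], 'b': [1, 1]}
{'a': [9, 6, 9, 287], 'b': [1, 1], 'c': [17, 12]}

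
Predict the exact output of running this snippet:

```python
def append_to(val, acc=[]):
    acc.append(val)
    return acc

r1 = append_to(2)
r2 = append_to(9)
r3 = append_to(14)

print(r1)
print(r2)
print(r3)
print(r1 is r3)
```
[2, 9, 14]
[2, 9, 14]
[2, 9, 14]
True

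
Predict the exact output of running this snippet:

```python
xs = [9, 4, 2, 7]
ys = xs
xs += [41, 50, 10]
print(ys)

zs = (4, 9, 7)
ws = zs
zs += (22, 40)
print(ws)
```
[9, 4, 2, 7, 41, 50, 10]
(4, 9, 7)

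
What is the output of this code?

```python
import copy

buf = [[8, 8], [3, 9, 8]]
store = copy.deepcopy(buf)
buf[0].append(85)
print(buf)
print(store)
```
[[8, 8, 85], [3, 9, 8]]
[[8, 8], [3, 9, 8]]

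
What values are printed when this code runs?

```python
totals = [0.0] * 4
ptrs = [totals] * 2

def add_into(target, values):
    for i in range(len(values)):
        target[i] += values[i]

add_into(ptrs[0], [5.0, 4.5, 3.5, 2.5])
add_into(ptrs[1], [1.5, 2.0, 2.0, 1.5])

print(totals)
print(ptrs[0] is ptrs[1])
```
[6.5, 6.5, 5.5, 4.0]
True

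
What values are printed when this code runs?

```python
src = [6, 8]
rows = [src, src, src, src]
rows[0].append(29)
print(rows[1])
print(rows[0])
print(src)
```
[6, 8, 29]
[6, 8, 29]
[6, 8, 29]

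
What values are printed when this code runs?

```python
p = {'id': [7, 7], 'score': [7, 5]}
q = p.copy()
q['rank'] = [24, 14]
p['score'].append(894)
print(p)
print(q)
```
{'id': [7, 7], 'score': [7, 5, 894]}
{'id': [7, 7], 'score': [7, 5, 894], 'rank': [24, 14]}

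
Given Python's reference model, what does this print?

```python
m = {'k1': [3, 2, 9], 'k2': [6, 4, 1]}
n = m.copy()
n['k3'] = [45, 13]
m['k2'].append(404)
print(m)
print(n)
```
{'k1': [3, 2, 9], 'k2': [6, 4, 1, 404]}
{'k1': [3, 2, 9], 'k2': [6, 4, 1, 404], 'k3': [45, 13]}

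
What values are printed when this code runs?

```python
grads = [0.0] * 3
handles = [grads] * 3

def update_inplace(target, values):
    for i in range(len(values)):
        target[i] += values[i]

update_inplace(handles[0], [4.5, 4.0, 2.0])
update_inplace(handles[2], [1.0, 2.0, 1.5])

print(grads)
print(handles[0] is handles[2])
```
[5.5, 6.0, 3.5]
True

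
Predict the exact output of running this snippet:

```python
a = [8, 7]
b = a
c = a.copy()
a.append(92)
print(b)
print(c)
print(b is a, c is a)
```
[8, 7, 92]
[8, 7]
True False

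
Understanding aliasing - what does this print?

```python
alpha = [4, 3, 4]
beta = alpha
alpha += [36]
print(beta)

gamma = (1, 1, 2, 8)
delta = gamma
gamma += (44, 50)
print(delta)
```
[4, 3, 4, 36]
(1, 1, 2, 8)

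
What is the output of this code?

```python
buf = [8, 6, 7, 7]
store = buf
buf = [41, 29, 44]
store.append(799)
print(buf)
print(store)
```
[41, 29, 44]
[8, 6, 7, 7, 799]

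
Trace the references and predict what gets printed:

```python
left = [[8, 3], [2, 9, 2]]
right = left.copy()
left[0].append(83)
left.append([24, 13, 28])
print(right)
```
[[8, 3, 83], [2, 9, 2]]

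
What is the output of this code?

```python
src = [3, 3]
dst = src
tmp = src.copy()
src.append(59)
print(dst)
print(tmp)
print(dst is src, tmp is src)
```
[3, 3, 59]
[3, 3]
True False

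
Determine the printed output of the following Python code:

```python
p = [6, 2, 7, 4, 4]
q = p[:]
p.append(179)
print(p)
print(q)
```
[6, 2, 7, 4, 4, 179]
[6, 2, 7, 4, 4]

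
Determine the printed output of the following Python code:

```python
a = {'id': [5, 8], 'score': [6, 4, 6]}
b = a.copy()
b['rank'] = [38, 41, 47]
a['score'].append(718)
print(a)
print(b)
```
{'id': [5, 8], 'score': [6, 4, 6, 718]}
{'id': [5, 8], 'score': [6, 4, 6, 718], 'rank': [38, 41, 47]}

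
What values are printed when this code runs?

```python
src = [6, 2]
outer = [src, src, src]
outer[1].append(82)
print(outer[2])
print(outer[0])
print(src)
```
[6, 2, 82]
[6, 2, 82]
[6, 2, 82]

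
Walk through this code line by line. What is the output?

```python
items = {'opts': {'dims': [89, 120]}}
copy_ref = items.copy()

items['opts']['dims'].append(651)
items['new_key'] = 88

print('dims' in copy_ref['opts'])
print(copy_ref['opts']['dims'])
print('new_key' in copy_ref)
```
True
[89, 120, 651]
False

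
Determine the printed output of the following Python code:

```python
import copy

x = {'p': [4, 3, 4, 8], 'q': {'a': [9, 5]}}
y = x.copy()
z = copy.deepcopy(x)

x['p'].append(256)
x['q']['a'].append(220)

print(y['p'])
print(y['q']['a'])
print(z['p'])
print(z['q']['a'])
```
[4, 3, 4, 8, 256]
[9, 5, 220]
[4, 3, 4, 8]
[9, 5]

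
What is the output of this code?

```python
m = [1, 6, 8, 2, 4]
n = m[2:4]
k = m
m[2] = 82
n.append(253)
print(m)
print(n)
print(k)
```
[1, 6, 82, 2, 4]
[8, 2, 253]
[1, 6, 82, 2, 4]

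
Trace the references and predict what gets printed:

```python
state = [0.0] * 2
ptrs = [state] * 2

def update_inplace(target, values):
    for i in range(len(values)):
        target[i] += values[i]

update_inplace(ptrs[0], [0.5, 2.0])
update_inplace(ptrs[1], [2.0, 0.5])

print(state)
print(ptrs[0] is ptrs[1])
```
[2.5, 2.5]
True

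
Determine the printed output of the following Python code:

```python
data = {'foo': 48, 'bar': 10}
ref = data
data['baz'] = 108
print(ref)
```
{'foo': 48, 'bar': 10, 'baz': 108}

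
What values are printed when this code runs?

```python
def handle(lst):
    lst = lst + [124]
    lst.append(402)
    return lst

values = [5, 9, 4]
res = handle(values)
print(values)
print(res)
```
[5, 9, 4]
[5, 9, 4, 124, 402]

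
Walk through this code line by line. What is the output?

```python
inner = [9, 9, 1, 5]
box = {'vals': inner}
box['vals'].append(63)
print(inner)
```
[9, 9, 1, 5, 63]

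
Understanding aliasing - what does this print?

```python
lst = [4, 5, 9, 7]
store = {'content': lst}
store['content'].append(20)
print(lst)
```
[4, 5, 9, 7, 20]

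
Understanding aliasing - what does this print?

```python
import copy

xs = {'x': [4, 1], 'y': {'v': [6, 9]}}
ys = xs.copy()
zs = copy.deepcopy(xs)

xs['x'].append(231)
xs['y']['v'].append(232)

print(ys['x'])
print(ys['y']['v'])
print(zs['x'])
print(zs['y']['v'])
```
[4, 1, 231]
[6, 9, 232]
[4, 1]
[6, 9]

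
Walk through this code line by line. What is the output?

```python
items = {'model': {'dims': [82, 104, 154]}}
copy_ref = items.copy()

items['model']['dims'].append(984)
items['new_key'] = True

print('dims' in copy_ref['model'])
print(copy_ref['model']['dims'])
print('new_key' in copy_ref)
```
True
[82, 104, 154, 984]
False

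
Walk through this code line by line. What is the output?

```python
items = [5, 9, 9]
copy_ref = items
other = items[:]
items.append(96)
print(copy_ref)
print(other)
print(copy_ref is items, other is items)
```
[5, 9, 9, 96]
[5, 9, 9]
True False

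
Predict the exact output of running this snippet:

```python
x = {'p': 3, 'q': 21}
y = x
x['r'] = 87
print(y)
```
{'p': 3, 'q': 21, 'r': 87}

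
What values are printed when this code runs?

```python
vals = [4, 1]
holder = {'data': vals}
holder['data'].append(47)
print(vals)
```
[4, 1, 47]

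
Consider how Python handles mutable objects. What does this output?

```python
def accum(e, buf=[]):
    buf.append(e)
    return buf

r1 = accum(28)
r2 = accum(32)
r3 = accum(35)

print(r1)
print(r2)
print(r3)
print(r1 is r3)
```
[28, 32, 35]
[28, 32, 35]
[28, 32, 35]
True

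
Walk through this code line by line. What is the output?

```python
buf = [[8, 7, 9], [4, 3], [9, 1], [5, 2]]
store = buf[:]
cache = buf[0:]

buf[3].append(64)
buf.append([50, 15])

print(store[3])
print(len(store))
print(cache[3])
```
[5, 2, 64]
4
[5, 2, 64]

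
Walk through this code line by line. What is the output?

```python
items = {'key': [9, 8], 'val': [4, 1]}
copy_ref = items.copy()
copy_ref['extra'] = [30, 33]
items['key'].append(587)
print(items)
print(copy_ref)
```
{'key': [9, 8, 587], 'val': [4, 1]}
{'key': [9, 8, 587], 'val': [4, 1], 'extra': [30, 33]}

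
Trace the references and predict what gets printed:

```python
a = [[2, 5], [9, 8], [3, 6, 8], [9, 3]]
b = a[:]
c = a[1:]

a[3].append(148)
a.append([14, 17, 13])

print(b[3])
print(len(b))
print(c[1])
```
[9, 3, 148]
4
[3, 6, 8]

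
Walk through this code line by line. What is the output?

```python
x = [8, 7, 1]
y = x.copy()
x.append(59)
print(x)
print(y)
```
[8, 7, 1, 59]
[8, 7, 1]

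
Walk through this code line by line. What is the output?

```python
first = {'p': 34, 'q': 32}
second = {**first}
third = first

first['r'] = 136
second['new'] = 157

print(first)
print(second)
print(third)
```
{'p': 34, 'q': 32, 'r': 136}
{'p': 34, 'q': 32, 'new': 157}
{'p': 34, 'q': 32, 'r': 136}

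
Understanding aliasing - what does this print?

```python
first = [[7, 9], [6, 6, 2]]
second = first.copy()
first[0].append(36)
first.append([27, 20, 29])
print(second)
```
[[7, 9, 36], [6, 6, 2]]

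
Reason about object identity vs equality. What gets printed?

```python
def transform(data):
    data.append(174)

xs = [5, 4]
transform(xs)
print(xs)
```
[5, 4, 174]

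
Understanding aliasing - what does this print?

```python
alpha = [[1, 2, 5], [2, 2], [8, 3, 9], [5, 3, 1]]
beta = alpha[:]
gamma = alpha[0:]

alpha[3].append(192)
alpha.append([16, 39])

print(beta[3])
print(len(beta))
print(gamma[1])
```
[5, 3, 1, 192]
4
[2, 2]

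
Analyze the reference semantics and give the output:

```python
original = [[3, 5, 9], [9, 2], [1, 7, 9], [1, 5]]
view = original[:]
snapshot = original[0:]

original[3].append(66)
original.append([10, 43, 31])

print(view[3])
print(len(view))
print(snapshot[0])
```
[1, 5, 66]
4
[3, 5, 9]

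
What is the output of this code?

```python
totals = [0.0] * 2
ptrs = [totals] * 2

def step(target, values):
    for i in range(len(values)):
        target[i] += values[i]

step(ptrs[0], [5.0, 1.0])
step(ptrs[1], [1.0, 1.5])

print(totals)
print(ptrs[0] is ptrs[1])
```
[6.0, 2.5]
True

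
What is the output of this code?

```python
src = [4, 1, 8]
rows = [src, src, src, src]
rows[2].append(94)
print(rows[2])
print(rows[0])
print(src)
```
[4, 1, 8, 94]
[4, 1, 8, 94]
[4, 1, 8, 94]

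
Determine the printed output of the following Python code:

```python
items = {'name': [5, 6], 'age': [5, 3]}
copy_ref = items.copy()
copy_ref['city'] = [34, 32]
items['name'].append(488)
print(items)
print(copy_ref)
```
{'name': [5, 6, 488], 'age': [5, 3]}
{'name': [5, 6, 488], 'age': [5, 3], 'city': [34, 32]}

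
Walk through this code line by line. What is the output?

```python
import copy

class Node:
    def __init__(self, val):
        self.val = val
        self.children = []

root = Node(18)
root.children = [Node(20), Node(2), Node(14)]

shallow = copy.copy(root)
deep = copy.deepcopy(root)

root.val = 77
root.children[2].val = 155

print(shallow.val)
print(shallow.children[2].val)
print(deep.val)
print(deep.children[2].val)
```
18
155
18
14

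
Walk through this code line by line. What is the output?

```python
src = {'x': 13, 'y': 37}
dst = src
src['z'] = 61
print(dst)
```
{'x': 13, 'y': 37, 'z': 61}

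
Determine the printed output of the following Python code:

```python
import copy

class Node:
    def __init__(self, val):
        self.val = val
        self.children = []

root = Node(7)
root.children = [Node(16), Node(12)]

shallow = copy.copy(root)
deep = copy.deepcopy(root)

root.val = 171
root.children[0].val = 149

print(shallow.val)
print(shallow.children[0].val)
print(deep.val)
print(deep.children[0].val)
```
7
149
7
16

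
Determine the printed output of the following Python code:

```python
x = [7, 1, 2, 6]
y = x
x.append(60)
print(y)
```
[7, 1, 2, 6, 60]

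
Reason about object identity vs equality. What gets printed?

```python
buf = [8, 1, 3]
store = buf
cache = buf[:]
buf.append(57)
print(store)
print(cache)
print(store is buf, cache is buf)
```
[8, 1, 3, 57]
[8, 1, 3]
True False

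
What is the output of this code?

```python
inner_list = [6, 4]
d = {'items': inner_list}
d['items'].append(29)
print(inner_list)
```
[6, 4, 29]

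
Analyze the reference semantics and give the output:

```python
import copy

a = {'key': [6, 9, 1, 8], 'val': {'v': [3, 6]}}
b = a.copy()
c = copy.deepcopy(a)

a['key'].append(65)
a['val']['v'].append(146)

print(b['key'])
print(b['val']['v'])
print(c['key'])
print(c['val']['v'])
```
[6, 9, 1, 8, 65]
[3, 6, 146]
[6, 9, 1, 8]
[3, 6]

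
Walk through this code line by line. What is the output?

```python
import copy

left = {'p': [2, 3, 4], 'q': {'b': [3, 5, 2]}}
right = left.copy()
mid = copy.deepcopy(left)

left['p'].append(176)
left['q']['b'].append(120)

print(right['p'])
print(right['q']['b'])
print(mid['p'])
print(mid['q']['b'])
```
[2, 3, 4, 176]
[3, 5, 2, 120]
[2, 3, 4]
[3, 5, 2]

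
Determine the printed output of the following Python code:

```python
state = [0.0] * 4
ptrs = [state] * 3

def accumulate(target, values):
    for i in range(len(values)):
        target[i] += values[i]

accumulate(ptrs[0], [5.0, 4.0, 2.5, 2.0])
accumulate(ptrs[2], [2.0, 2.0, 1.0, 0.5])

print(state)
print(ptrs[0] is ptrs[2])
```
[7.0, 6.0, 3.5, 2.5]
True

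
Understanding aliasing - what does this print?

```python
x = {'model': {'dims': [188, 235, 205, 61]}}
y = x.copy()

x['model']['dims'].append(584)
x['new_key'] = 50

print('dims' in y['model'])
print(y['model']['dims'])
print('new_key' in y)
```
True
[188, 235, 205, 61, 584]
False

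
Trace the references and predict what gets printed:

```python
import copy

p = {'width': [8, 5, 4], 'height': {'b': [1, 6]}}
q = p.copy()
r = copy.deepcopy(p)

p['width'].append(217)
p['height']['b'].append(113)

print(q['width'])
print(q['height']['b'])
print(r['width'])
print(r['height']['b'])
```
[8, 5, 4, 217]
[1, 6, 113]
[8, 5, 4]
[1, 6]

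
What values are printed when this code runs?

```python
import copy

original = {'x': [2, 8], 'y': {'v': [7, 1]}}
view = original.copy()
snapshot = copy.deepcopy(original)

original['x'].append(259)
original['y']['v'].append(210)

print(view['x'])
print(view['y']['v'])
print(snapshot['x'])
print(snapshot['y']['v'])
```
[2, 8, 259]
[7, 1, 210]
[2, 8]
[7, 1]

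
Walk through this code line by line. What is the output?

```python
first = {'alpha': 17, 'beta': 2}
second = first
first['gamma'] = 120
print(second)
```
{'alpha': 17, 'beta': 2, 'gamma': 120}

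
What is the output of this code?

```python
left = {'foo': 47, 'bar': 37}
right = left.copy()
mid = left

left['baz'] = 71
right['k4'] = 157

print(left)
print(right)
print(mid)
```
{'foo': 47, 'bar': 37, 'baz': 71}
{'foo': 47, 'bar': 37, 'k4': 157}
{'foo': 47, 'bar': 37, 'baz': 71}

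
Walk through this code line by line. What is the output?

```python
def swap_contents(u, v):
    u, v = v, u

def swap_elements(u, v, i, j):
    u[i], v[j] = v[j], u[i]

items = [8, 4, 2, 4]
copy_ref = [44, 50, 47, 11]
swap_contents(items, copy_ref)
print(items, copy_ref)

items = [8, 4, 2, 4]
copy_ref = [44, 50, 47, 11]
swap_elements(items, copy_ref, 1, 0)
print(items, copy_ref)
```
[8, 4, 2, 4] [44, 50, 47, 11]
[8, 44, 2, 4] [4, 50, 47, 11]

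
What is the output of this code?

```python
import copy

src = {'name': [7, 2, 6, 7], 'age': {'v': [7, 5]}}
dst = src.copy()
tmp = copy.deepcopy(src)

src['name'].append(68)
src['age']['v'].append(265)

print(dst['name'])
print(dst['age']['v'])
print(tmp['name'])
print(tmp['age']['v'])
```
[7, 2, 6, 7, 68]
[7, 5, 265]
[7, 2, 6, 7]
[7, 5]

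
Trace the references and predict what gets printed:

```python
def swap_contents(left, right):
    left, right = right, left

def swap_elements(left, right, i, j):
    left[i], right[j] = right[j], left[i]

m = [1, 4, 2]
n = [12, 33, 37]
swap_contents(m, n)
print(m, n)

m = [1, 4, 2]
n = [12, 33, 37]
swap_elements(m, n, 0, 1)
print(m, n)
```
[1, 4, 2] [12, 33, 37]
[33, 4, 2] [12, 1, 37]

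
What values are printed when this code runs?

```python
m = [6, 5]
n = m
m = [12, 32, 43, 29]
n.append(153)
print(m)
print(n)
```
[12, 32, 43, 29]
[6, 5, 153]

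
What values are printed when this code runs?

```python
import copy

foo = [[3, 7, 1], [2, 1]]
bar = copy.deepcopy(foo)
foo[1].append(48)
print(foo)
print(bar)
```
[[3, 7, 1], [2, 1, 48]]
[[3, 7, 1], [2, 1]]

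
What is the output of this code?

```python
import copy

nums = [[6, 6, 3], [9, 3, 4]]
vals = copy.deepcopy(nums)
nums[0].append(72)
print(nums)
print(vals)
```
[[6, 6, 3, 72], [9, 3, 4]]
[[6, 6, 3], [9, 3, 4]]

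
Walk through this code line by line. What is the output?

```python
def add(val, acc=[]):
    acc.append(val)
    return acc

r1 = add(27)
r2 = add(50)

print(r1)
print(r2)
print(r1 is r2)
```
[27, 50]
[27, 50]
True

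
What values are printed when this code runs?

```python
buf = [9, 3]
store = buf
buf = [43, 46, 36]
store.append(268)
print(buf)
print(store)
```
[43, 46, 36]
[9, 3, 268]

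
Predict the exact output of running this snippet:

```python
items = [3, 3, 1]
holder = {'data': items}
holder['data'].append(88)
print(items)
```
[3, 3, 1, 88]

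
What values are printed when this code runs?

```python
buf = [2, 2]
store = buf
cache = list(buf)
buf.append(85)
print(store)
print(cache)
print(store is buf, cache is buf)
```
[2, 2, 85]
[2, 2]
True False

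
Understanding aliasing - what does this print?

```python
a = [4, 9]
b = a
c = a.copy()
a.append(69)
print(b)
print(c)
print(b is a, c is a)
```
[4, 9, 69]
[4, 9]
True False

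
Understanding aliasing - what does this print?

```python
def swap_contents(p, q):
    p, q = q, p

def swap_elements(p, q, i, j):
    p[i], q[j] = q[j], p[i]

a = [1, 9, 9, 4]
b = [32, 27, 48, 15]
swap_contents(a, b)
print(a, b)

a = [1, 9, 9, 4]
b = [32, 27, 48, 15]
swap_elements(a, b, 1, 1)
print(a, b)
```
[1, 9, 9, 4] [32, 27, 48, 15]
[1, 27, 9, 4] [32, 9, 48, 15]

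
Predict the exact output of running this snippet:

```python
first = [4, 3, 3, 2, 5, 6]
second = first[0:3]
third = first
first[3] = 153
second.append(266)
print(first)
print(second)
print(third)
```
[4, 3, 3, 153, 5, 6]
[4, 3, 3, 266]
[4, 3, 3, 153, 5, 6]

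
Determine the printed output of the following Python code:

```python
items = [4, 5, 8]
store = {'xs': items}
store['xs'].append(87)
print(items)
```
[4, 5, 8, 87]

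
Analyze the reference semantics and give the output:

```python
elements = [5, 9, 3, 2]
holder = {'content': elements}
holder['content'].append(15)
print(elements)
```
[5, 9, 3, 2, 15]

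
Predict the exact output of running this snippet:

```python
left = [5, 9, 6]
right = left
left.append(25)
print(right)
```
[5, 9, 6, 25]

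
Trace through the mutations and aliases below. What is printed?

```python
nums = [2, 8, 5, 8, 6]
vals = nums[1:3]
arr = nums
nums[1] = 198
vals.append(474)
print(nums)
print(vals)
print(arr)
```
[2, 198, 5, 8, 6]
[8, 5, 474]
[2, 198, 5, 8, 6]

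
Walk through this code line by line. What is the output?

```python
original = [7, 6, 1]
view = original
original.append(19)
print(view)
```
[7, 6, 1, 19]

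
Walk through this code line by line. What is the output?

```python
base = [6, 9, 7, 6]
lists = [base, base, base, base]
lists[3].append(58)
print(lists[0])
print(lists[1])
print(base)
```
[6, 9, 7, 6, 58]
[6, 9, 7, 6, 58]
[6, 9, 7, 6, 58]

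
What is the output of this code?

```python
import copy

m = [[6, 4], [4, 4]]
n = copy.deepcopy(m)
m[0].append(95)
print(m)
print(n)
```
[[6, 4, 95], [4, 4]]
[[6, 4], [4, 4]]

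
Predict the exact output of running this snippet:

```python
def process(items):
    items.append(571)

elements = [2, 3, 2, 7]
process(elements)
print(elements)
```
[2, 3, 2, 7, 571]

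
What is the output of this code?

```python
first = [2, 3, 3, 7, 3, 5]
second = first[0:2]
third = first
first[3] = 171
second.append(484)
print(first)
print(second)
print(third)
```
[2, 3, 3, 171, 3, 5]
[2, 3, 484]
[2, 3, 3, 171, 3, 5]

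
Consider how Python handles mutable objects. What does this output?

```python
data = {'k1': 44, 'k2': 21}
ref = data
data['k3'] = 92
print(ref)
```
{'k1': 44, 'k2': 21, 'k3': 92}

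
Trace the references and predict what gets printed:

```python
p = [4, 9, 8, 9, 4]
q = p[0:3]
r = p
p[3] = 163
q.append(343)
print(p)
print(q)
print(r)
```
[4, 9, 8, 163, 4]
[4, 9, 8, 343]
[4, 9, 8, 163, 4]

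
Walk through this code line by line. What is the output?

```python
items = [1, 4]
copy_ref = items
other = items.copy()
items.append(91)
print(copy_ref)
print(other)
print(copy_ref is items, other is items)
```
[1, 4, 91]
[1, 4]
True False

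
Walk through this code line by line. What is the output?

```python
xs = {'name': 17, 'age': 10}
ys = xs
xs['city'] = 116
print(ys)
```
{'name': 17, 'age': 10, 'city': 116}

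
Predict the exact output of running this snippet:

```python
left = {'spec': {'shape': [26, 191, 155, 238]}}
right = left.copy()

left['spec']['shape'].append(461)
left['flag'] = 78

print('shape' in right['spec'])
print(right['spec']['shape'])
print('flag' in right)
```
True
[26, 191, 155, 238, 461]
False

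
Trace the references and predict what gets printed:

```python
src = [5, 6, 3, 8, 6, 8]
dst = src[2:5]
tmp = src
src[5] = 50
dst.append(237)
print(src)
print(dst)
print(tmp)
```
[5, 6, 3, 8, 6, 50]
[3, 8, 6, 237]
[5, 6, 3, 8, 6, 50]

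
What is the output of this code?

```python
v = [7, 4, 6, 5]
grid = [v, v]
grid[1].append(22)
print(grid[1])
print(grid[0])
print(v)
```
[7, 4, 6, 5, 22]
[7, 4, 6, 5, 22]
[7, 4, 6, 5, 22]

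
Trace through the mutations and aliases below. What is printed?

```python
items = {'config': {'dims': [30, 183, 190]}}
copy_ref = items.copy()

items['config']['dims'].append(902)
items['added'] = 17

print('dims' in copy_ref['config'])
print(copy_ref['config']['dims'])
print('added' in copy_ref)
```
True
[30, 183, 190, 902]
False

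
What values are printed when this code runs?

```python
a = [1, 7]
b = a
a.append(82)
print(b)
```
[1, 7, 82]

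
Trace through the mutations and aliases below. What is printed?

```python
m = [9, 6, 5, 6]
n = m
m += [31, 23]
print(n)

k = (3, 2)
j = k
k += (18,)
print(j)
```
[9, 6, 5, 6, 31, 23]
(3, 2)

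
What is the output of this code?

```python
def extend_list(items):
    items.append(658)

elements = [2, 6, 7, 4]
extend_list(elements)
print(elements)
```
[2, 6, 7, 4, 658]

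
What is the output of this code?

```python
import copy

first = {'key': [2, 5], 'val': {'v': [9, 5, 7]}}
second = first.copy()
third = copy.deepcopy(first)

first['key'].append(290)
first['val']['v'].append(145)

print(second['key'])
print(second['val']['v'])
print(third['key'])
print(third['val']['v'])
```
[2, 5, 290]
[9, 5, 7, 145]
[2, 5]
[9, 5, 7]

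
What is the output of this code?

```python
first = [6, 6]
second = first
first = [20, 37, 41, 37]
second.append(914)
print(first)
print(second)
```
[20, 37, 41, 37]
[6, 6, 914]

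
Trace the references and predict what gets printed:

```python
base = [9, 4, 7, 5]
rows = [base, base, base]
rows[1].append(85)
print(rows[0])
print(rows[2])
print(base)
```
[9, 4, 7, 5, 85]
[9, 4, 7, 5, 85]
[9, 4, 7, 5, 85]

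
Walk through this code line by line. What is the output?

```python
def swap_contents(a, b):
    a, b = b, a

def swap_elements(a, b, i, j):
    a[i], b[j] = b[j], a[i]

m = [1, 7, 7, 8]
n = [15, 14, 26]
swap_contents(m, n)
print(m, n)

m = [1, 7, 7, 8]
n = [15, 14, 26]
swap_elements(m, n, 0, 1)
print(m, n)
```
[1, 7, 7, 8] [15, 14, 26]
[14, 7, 7, 8] [15, 1, 26]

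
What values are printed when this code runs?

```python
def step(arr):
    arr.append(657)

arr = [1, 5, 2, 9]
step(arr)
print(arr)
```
[1, 5, 2, 9, 657]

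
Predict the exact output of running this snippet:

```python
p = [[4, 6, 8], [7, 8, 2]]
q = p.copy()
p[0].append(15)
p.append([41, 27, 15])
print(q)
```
[[4, 6, 8, 15], [7, 8, 2]]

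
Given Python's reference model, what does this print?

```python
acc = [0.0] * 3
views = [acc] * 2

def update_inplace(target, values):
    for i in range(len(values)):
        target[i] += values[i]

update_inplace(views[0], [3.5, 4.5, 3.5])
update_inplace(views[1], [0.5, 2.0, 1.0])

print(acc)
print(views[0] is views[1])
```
[4.0, 6.5, 4.5]
True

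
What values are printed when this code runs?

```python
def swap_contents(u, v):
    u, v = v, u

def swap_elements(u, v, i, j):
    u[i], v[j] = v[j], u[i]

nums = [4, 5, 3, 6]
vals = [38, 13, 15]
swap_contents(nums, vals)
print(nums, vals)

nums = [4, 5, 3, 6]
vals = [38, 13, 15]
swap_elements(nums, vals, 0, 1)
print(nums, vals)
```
[4, 5, 3, 6] [38, 13, 15]
[13, 5, 3, 6] [38, 4, 15]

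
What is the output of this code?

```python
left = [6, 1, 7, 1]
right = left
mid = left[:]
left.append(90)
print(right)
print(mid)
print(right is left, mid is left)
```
[6, 1, 7, 1, 90]
[6, 1, 7, 1]
True False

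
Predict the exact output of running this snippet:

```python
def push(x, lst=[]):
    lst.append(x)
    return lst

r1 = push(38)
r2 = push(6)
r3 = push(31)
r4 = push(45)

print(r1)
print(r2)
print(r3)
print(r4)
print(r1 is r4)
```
[38, 6, 31, 45]
[38, 6, 31, 45]
[38, 6, 31, 45]
[38, 6, 31, 45]
True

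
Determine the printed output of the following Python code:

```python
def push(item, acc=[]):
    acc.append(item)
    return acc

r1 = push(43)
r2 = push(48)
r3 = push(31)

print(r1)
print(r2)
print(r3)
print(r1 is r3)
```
[43, 48, 31]
[43, 48, 31]
[43, 48, 31]
True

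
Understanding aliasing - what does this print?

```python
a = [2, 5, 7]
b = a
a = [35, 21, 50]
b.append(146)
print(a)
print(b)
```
[35, 21, 50]
[2, 5, 7, 146]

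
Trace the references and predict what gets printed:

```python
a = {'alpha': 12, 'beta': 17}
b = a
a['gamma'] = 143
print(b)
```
{'alpha': 12, 'beta': 17, 'gamma': 143}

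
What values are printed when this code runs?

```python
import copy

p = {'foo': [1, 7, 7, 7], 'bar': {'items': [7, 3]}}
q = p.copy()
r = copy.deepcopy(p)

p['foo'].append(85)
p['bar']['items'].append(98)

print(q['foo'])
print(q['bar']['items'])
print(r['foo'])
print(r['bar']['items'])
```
[1, 7, 7, 7, 85]
[7, 3, 98]
[1, 7, 7, 7]
[7, 3]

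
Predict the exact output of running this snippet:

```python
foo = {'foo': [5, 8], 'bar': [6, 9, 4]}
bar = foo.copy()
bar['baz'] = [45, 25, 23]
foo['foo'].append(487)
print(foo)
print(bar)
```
{'foo': [5, 8, 487], 'bar': [6, 9, 4]}
{'foo': [5, 8, 487], 'bar': [6, 9, 4], 'baz': [45, 25, 23]}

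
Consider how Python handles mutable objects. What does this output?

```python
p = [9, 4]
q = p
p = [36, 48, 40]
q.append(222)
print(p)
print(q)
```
[36, 48, 40]
[9, 4, 222]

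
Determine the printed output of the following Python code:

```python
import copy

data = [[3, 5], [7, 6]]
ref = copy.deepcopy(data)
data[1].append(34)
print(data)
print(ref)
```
[[3, 5], [7, 6, 34]]
[[3, 5], [7, 6]]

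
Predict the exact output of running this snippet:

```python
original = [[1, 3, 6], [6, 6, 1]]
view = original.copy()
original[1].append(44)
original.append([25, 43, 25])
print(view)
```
[[1, 3, 6], [6, 6, 1, 44]]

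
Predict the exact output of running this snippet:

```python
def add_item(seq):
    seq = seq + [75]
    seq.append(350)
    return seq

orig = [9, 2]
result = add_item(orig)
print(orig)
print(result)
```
[9, 2]
[9, 2, 75, 350]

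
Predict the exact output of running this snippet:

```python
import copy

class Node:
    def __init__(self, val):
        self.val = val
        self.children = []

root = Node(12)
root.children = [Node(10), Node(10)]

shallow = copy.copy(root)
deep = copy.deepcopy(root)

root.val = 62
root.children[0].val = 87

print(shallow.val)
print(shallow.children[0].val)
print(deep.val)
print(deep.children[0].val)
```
12
87
12
10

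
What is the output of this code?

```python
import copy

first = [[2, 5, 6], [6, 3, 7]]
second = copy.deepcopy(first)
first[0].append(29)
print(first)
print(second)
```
[[2, 5, 6, 29], [6, 3, 7]]
[[2, 5, 6], [6, 3, 7]]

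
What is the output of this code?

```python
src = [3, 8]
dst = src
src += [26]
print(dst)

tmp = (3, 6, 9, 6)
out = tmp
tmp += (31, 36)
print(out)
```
[3, 8, 26]
(3, 6, 9, 6)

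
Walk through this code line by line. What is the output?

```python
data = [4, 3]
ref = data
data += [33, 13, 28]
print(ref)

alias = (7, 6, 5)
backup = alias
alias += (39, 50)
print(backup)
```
[4, 3, 33, 13, 28]
(7, 6, 5)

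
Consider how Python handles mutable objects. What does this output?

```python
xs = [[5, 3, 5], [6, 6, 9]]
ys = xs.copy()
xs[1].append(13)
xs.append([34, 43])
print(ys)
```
[[5, 3, 5], [6, 6, 9, 13]]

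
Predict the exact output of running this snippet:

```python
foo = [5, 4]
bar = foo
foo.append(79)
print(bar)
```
[5, 4, 79]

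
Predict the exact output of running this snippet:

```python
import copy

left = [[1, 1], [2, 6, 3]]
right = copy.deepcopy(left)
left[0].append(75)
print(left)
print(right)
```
[[1, 1, 75], [2, 6, 3]]
[[1, 1], [2, 6, 3]]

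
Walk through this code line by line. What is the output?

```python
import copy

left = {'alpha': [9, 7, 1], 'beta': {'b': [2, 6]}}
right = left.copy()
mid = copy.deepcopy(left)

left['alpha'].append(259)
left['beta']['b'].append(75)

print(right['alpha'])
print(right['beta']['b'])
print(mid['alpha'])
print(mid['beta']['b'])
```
[9, 7, 1, 259]
[2, 6, 75]
[9, 7, 1]
[2, 6]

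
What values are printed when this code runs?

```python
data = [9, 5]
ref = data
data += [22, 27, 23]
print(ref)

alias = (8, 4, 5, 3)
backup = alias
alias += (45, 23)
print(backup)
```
[9, 5, 22, 27, 23]
(8, 4, 5, 3)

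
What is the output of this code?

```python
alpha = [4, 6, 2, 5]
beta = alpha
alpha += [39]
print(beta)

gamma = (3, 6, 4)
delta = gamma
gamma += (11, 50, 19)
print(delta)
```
[4, 6, 2, 5, 39]
(3, 6, 4)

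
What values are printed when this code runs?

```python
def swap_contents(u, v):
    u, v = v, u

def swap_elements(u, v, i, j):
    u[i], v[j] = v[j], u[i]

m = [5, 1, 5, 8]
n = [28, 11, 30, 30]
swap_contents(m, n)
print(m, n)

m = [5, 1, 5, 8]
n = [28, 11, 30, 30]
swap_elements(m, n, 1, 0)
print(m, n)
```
[5, 1, 5, 8] [28, 11, 30, 30]
[5, 28, 5, 8] [1, 11, 30, 30]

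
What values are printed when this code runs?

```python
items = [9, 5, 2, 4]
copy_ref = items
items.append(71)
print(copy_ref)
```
[9, 5, 2, 4, 71]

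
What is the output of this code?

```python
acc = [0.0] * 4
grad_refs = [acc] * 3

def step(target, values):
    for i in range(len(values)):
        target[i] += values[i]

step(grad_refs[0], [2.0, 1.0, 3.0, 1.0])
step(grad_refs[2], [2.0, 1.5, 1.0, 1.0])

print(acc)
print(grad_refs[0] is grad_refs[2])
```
[4.0, 2.5, 4.0, 2.0]
True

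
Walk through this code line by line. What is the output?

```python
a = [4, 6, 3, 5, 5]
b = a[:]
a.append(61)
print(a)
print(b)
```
[4, 6, 3, 5, 5, 61]
[4, 6, 3, 5, 5]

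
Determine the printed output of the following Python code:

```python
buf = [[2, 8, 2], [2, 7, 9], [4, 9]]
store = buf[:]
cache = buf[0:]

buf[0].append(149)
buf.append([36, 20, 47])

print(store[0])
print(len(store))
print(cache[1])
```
[2, 8, 2, 149]
3
[2, 7, 9]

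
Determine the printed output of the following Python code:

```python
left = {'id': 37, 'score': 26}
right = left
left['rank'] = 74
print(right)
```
{'id': 37, 'score': 26, 'rank': 74}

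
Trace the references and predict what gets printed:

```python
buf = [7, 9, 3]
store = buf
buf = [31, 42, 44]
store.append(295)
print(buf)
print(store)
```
[31, 42, 44]
[7, 9, 3, 295]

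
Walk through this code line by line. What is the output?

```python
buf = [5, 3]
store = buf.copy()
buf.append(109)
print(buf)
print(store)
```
[5, 3, 109]
[5, 3]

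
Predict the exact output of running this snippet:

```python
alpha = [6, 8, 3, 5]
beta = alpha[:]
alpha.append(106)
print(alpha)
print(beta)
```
[6, 8, 3, 5, 106]
[6, 8, 3, 5]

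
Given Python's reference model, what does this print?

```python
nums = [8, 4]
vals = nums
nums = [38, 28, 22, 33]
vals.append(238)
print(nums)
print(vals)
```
[38, 28, 22, 33]
[8, 4, 238]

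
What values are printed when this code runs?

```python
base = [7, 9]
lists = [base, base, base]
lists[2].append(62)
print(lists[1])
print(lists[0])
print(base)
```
[7, 9, 62]
[7, 9, 62]
[7, 9, 62]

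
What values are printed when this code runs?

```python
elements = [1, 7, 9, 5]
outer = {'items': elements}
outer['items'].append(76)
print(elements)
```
[1, 7, 9, 5, 76]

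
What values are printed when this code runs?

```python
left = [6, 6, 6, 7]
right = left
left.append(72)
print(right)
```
[6, 6, 6, 7, 72]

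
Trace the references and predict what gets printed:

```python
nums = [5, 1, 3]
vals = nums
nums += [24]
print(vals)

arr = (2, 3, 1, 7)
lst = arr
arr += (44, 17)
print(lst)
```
[5, 1, 3, 24]
(2, 3, 1, 7)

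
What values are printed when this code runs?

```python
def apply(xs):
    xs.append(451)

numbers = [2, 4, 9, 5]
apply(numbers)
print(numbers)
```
[2, 4, 9, 5, 451]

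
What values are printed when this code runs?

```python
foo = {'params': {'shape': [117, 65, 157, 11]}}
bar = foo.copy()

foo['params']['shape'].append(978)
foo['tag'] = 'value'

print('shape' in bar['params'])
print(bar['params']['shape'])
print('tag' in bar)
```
True
[117, 65, 157, 11, 978]
False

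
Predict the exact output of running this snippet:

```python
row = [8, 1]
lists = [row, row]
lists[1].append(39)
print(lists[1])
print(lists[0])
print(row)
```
[8, 1, 39]
[8, 1, 39]
[8, 1, 39]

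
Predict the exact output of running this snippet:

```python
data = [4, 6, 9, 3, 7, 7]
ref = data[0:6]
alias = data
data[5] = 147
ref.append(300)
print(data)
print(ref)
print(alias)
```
[4, 6, 9, 3, 7, 147]
[4, 6, 9, 3, 7, 7, 300]
[4, 6, 9, 3, 7, 147]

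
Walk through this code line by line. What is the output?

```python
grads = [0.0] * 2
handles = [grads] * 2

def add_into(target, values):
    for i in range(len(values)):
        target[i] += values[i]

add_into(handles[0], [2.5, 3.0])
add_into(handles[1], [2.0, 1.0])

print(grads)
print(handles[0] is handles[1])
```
[4.5, 4.0]
True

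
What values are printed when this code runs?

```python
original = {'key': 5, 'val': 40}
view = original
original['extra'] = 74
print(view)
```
{'key': 5, 'val': 40, 'extra': 74}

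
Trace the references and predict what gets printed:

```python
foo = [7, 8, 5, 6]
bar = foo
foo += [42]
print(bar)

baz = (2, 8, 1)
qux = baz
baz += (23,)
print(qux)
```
[7, 8, 5, 6, 42]
(2, 8, 1)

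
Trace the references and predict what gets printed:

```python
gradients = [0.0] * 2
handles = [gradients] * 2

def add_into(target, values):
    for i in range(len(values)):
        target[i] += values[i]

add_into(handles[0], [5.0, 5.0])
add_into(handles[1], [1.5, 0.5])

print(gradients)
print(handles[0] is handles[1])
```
[6.5, 5.5]
True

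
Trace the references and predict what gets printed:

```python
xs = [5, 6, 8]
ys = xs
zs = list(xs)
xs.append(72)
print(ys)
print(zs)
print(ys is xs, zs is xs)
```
[5, 6, 8, 72]
[5, 6, 8]
True False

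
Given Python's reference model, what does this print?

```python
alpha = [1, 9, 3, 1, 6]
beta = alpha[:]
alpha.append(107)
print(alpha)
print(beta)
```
[1, 9, 3, 1, 6, 107]
[1, 9, 3, 1, 6]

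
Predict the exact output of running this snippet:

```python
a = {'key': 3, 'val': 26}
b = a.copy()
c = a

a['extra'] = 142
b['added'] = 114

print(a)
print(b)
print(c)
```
{'key': 3, 'val': 26, 'extra': 142}
{'key': 3, 'val': 26, 'added': 114}
{'key': 3, 'val': 26, 'extra': 142}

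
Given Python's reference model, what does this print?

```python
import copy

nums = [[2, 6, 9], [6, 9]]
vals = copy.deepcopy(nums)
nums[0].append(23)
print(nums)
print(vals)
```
[[2, 6, 9, 23], [6, 9]]
[[2, 6, 9], [6, 9]]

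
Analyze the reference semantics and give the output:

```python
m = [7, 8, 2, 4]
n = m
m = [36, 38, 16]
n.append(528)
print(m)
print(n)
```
[36, 38, 16]
[7, 8, 2, 4, 528]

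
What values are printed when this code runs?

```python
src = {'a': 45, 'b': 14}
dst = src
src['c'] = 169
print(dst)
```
{'a': 45, 'b': 14, 'c': 169}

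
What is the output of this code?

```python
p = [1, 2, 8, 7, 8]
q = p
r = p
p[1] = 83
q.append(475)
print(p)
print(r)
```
[1, 83, 8, 7, 8, 475]
[1, 83, 8, 7, 8, 475]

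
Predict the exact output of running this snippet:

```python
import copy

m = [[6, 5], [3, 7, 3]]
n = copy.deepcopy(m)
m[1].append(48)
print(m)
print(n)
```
[[6, 5], [3, 7, 3, 48]]
[[6, 5], [3, 7, 3]]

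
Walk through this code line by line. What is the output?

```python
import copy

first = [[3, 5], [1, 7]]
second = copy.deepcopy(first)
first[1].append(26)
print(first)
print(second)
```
[[3, 5], [1, 7, 26]]
[[3, 5], [1, 7]]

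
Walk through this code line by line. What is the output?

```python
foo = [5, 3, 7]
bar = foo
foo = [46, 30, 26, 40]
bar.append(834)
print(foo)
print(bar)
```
[46, 30, 26, 40]
[5, 3, 7, 834]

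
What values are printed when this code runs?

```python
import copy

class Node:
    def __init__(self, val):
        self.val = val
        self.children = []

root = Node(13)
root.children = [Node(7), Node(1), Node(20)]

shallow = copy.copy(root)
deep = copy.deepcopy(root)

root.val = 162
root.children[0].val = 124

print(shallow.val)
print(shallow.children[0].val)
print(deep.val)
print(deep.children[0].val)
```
13
124
13
7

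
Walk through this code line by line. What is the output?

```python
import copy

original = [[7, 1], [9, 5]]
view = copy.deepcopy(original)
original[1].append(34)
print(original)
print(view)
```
[[7, 1], [9, 5, 34]]
[[7, 1], [9, 5]]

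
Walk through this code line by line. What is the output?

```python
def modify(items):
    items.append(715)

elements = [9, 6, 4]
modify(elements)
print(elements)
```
[9, 6, 4, 715]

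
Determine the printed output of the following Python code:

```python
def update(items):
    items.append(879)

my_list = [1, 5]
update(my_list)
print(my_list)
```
[1, 5, 879]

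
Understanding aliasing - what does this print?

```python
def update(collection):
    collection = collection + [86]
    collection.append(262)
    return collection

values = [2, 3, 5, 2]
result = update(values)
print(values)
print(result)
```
[2, 3, 5, 2]
[2, 3, 5, 2, 86, 262]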